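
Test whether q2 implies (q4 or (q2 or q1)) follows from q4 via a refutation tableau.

Yes

Initial set: {q4; not (q2 implies (q4 or (q2 or q1)))}.
not (q2 implies (q4 or (q2 or q1))): α-rule — add q2, not (q4 or (q2 or q1)).
not (q4 or (q2 or q1)): α-rule — add not q4, not (q2 or q1).
× closes — contains both q4 and not q4.
All 1 branch closes.
Every branch closed, so the premises entail the conclusion.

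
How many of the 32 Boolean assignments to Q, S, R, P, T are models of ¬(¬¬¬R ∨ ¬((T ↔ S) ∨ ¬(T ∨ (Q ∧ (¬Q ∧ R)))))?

12

Initial set: {T ¬(¬¬¬R ∨ ¬((T ↔ S) ∨ ¬(T ∨ (Q ∧ (¬Q ∧ R)))))}.
T ¬(¬¬¬R ∨ ¬((T ↔ S) ∨ ¬(T ∨ (Q ∧ (¬Q ∧ R))))): α-rule — add F ¬¬¬R, F ¬((T ↔ S) ∨ ¬(T ∨ (Q ∧ (¬Q ∧ R)))).
F ¬¬¬R: drop double negation, giving F ¬R.
F ¬((T ↔ S) ∨ ¬(T ∨ (Q ∧ (¬Q ∧ R)))): β-rule — branch into T (T ↔ S)  //  T ¬(T ∨ (Q ∧ (¬Q ∧ R))).
  branch 1 (add T (T ↔ S)):
    T (T ↔ S): β-rule — branch into T T, T S  //  F T, F S.
      branch 1.1 (add T T, T S):
        ○ open, literals {R=true, S=true, T=true}.
      branch 1.2 (add F T, F S):
        ○ open, literals {R=true, S=false, T=false}.
  branch 2 (add T ¬(T ∨ (Q ∧ (¬Q ∧ R)))):
    T ¬(T ∨ (Q ∧ (¬Q ∧ R))): α-rule — add F T, F (Q ∧ (¬Q ∧ R)).
    F (Q ∧ (¬Q ∧ R)): β-rule — branch into F Q  //  F (¬Q ∧ R).
      branch 2.1 (add F Q):
        ○ open, literals {Q=false, R=true, T=false}.
      branch 2.2 (add F (¬Q ∧ R)):
        F (¬Q ∧ R): β-rule — branch into F ¬Q  //  F R.
          branch 2.2.1 (add F ¬Q):
            ○ open, literals {Q=true, R=true, T=false}.
          branch 2.2.2 (add F R):
            × closes — contains both R and ¬R.
1 branch closed, 4 open.
Each open branch fixes some atoms; the unmentioned ones are free. Counting distinct full assignments: branch {R=true, S=true, T=true} (Q, P) contributes 4 new; branch {R=true, S=false, T=false} (Q, P) contributes 4 new; branch {Q=false, R=true, T=false} (S, P) contributes 2 new; branch {Q=true, R=true, T=false} (S, P) contributes 2 new. Total: 12.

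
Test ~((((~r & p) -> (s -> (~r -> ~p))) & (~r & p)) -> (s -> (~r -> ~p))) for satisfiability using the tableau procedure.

Unsatisfiable

Initial set: {~((((~r & p) -> (s -> (~r -> ~p))) & (~r & p)) -> (s -> (~r -> ~p)))}.
~((((~r & p) -> (s -> (~r -> ~p))) & (~r & p)) -> (s -> (~r -> ~p))): α-rule — add (((~r & p) -> (s -> (~r -> ~p))) & (~r & p)), ~(s -> (~r -> ~p)).
(((~r & p) -> (s -> (~r -> ~p))) & (~r & p)): α-rule — add ((~r & p) -> (s -> (~r -> ~p))), (~r & p).
~(s -> (~r -> ~p)): α-rule — add s, ~(~r -> ~p).
(~r & p): α-rule — add ~r, p.
~(~r -> ~p): α-rule — add ~r, ~~p.
((~r & p) -> (s -> (~r -> ~p))): β-rule — branch into ~(~r & p)  //  (s -> (~r -> ~p)).
  branch 1 (add ~(~r & p)):
    ~(~r & p): β-rule — branch into ~~r  //  ~p.
      branch 1.1 (add ~~r):
        × closes — contains both r and ~r.
      branch 1.2 (add ~p):
        × closes — contains both p and ~p.
  branch 2 (add (s -> (~r -> ~p))):
    (s -> (~r -> ~p)): β-rule — branch into ~s  //  (~r -> ~p).
      branch 2.1 (add ~s):
        × closes — contains both s and ~s.
      branch 2.2 (add (~r -> ~p)):
        (~r -> ~p): β-rule — branch into ~~r  //  ~p.
          branch 2.2.1 (add ~~r):
            × closes — contains both r and ~r.
          branch 2.2.2 (add ~p):
            × closes — contains both p and ~p.
All 5 branches close.
Every branch closed; the formula is unsatisfiable.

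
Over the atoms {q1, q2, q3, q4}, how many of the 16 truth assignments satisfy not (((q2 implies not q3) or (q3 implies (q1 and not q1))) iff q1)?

8

Initial set: {T not (((q2 implies not q3) or (q3 implies (q1 and not q1))) iff q1)}.
T not (((q2 implies not q3) or (q3 implies (q1 and not q1))) iff q1): β-rule — branch into T ((q2 implies not q3) or (q3 implies (q1 and not q1))), F q1  //  F ((q2 implies not q3) or (q3 implies (q1 and not q1))), T q1.
  branch 1 (add T ((q2 implies not q3) or (q3 implies (q1 and not q1))), F q1):
    T ((q2 implies not q3) or (q3 implies (q1 and not q1))): β-rule — branch into T (q2 implies not q3)  //  T (q3 implies (q1 and not q1)).
      branch 1.1 (add T (q2 implies not q3)):
        T (q2 implies not q3): β-rule — branch into F q2  //  T not q3.
          branch 1.1.1 (add F q2):
            ○ open, literals {q1=F, q2=F}.
          branch 1.1.2 (add T not q3):
            ○ open, literals {q1=F, q3=F}.
      branch 1.2 (add T (q3 implies (q1 and not q1))):
        T (q3 implies (q1 and not q1)): β-rule — branch into F q3  //  T (q1 and not q1).
          branch 1.2.1 (add F q3):
            ○ open, literals {q1=F, q3=F}.
          branch 1.2.2 (add T (q1 and not q1)):
            T (q1 and not q1): α-rule — add T q1, T not q1.
            × closes — contains both q1 and not q1.
  branch 2 (add F ((q2 implies not q3) or (q3 implies (q1 and not q1))), T q1):
    F ((q2 implies not q3) or (q3 implies (q1 and not q1))): α-rule — add F (q2 implies not q3), F (q3 implies (q1 and not q1)).
    F (q2 implies not q3): α-rule — add T q2, F not q3.
    F (q3 implies (q1 and not q1)): α-rule — add T q3, F (q1 and not q1).
    F (q1 and not q1): β-rule — branch into F q1  //  F not q1.
      branch 2.1 (add F q1):
        × closes — contains both q1 and not q1.
      branch 2.2 (add F not q1):
        ○ open, literals {q1=T, q2=T, q3=T}.
2 branches closed, 4 open.
Each open branch fixes some atoms; the unmentioned ones are free. Counting distinct full assignments: branch {q1=F, q2=F} (q3, q4) contributes 4 new; branch {q1=F, q3=F} (q2, q4) contributes 2 new; branch {q1=F, q3=F} (q2, q4) contributes 0 new; branch {q1=T, q2=T, q3=T} (q4) contributes 2 new. Total: 8.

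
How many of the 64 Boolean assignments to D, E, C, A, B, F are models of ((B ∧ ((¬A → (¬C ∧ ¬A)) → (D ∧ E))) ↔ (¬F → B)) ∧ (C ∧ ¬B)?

Initial set: {(((B ∧ ((¬A → (¬C ∧ ¬A)) → (D ∧ E))) ↔ (¬F → B)) ∧ (C ∧ ¬B))}.
(((B ∧ ((¬A → (¬C ∧ ¬A)) → (D ∧ E))) ↔ (¬F → B)) ∧ (C ∧ ¬B)): α-rule — add ((B ∧ ((¬A → (¬C ∧ ¬A)) → (D ∧ E))) ↔ (¬F → B)), (C ∧ ¬B).
(C ∧ ¬B): α-rule — add C, ¬B.
((B ∧ ((¬A → (¬C ∧ ¬A)) → (D ∧ E))) ↔ (¬F → B)): β-rule — branch into (B ∧ ((¬A → (¬C ∧ ¬A)) → (D ∧ E))), (¬F → B)  //  ¬(B ∧ ((¬A → (¬C ∧ ¬A)) → (D ∧ E))), ¬(¬F → B).
  branch 1 (add (B ∧ ((¬A → (¬C ∧ ¬A)) → (D ∧ E))), (¬F → B)):
    (B ∧ ((¬A → (¬C ∧ ¬A)) → (D ∧ E))): α-rule — add B, ((¬A → (¬C ∧ ¬A)) → (D ∧ E)).
    × closes — contains both B and ¬B.
  branch 2 (add ¬(B ∧ ((¬A → (¬C ∧ ¬A)) → (D ∧ E))), ¬(¬F → B)):
    ¬(¬F → B): α-rule — add ¬F, ¬B.
    ¬(B ∧ ((¬A → (¬C ∧ ¬A)) → (D ∧ E))): β-rule — branch into ¬B  //  ¬((¬A → (¬C ∧ ¬A)) → (D ∧ E)).
      branch 2.1 (add ¬B):
        ○ open, literals {B=F, C=T, F=F}.
      branch 2.2 (add ¬((¬A → (¬C ∧ ¬A)) → (D ∧ E))):
        ¬((¬A → (¬C ∧ ¬A)) → (D ∧ E)): α-rule — add (¬A → (¬C ∧ ¬A)), ¬(D ∧ E).
        (¬A → (¬C ∧ ¬A)): β-rule — branch into ¬¬A  //  (¬C ∧ ¬A).
          branch 2.2.1 (add ¬¬A):
            ¬(D ∧ E): β-rule — branch into ¬D  //  ¬E.
              branch 2.2.1.1 (add ¬D):
                ○ open, literals {A=T, B=F, C=T, D=F, F=F}.
              branch 2.2.1.2 (add ¬E):
                ○ open, literals {A=T, B=F, C=T, E=F, F=F}.
          branch 2.2.2 (add (¬C ∧ ¬A)):
            (¬C ∧ ¬A): α-rule — add ¬C, ¬A.
            × closes — contains both C and ¬C.
2 branches closed, 3 open.
Each open branch fixes some atoms; the unmentioned ones are free. Counting distinct full assignments: branch {B=F, C=T, F=F} (D, E, A) contributes 8 new; branch {A=T, B=F, C=T, D=F, F=F} (E) contributes 0 new; branch {A=T, B=F, C=T, E=F, F=F} (D) contributes 0 new. Total: 8.

8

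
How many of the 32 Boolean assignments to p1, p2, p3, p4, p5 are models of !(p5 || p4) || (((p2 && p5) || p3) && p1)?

Initial set: {(!(p5 || p4) || (((p2 && p5) || p3) && p1))}.
(!(p5 || p4) || (((p2 && p5) || p3) && p1)): β-rule — branch into !(p5 || p4)  //  (((p2 && p5) || p3) && p1).
  branch 1 (add !(p5 || p4)):
    !(p5 || p4): α-rule — add !p5, !p4.
    ○ open, literals {p4=0, p5=0}.
  branch 2 (add (((p2 && p5) || p3) && p1)):
    (((p2 && p5) || p3) && p1): α-rule — add ((p2 && p5) || p3), p1.
    ((p2 && p5) || p3): β-rule — branch into (p2 && p5)  //  p3.
      branch 2.1 (add (p2 && p5)):
        (p2 && p5): α-rule — add p2, p5.
        ○ open, literals {p1=1, p2=1, p5=1}.
      branch 2.2 (add p3):
        ○ open, literals {p1=1, p3=1}.
0 branches closed, 3 open.
Each open branch fixes some atoms; the unmentioned ones are free. Counting distinct full assignments: branch {p4=0, p5=0} (p1, p2, p3) contributes 8 new; branch {p1=1, p2=1, p5=1} (p3, p4) contributes 4 new; branch {p1=1, p3=1} (p2, p4, p5) contributes 4 new. Total: 16.

16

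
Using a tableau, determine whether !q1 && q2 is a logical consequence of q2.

Initial set: {q2; !(!q1 && q2)}.
!(!q1 && q2): β-rule — branch into !!q1  //  !q2.
  branch 1 (add !!q1):
    ○ open, literals {q1=1, q2=1}.
  branch 2 (add !q2):
    × closes — contains both q2 and !q2.
1 branch closed, 1 open.
An open branch gives a countermodel: q1=1, q2=1 (unmentioned atoms arbitrary); the premises hold there but the conclusion fails.

No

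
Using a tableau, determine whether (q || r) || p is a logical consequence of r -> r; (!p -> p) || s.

No

Initial set: {(r -> r); ((!p -> p) || s); !((q || r) || p)}.
!((q || r) || p): α-rule — add !(q || r), !p.
!(q || r): α-rule — add !q, !r.
(r -> r): β-rule — branch into !r  //  r.
  branch 1 (add !r):
    ((!p -> p) || s): β-rule — branch into (!p -> p)  //  s.
      branch 1.1 (add (!p -> p)):
        (!p -> p): β-rule — branch into !!p  //  p.
          branch 1.1.1 (add !!p):
            × closes — contains both p and !p.
          branch 1.1.2 (add p):
            × closes — contains both p and !p.
      branch 1.2 (add s):
        ○ open, literals {p=false, q=false, r=false, s=true}.
  branch 2 (add r):
    × closes — contains both r and !r.
3 branches closed, 1 open.
An open branch gives a countermodel: p=false, q=false, r=false, s=true (unmentioned atoms arbitrary); the premises hold there but the conclusion fails.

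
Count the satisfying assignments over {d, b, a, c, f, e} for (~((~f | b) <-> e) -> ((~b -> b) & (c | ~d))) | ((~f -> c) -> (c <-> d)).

Initial set: {((~((~f | b) <-> e) -> ((~b -> b) & (c | ~d))) | ((~f -> c) -> (c <-> d)))}.
((~((~f | b) <-> e) -> ((~b -> b) & (c | ~d))) | ((~f -> c) -> (c <-> d))): β-rule — branch into (~((~f | b) <-> e) -> ((~b -> b) & (c | ~d)))  //  ((~f -> c) -> (c <-> d)).
  branch 1 (add (~((~f | b) <-> e) -> ((~b -> b) & (c | ~d)))):
    (~((~f | b) <-> e) -> ((~b -> b) & (c | ~d))): β-rule — branch into ~~((~f | b) <-> e)  //  ((~b -> b) & (c | ~d)).
      branch 1.1 (add ~~((~f | b) <-> e)):
        ~~((~f | b) <-> e): β-rule — branch into (~f | b), e  //  ~(~f | b), ~e.
          branch 1.1.1 (add (~f | b), e):
            (~f | b): β-rule — branch into ~f  //  b.
              branch 1.1.1.1 (add ~f):
                ○ open, literals {e=1, f=0}.
              branch 1.1.1.2 (add b):
                ○ open, literals {b=1, e=1}.
          branch 1.1.2 (add ~(~f | b), ~e):
            ~(~f | b): α-rule — add ~~f, ~b.
            ○ open, literals {b=0, e=0, f=1}.
      branch 1.2 (add ((~b -> b) & (c | ~d))):
        ((~b -> b) & (c | ~d)): α-rule — add (~b -> b), (c | ~d).
        (~b -> b): β-rule — branch into ~~b  //  b.
          branch 1.2.1 (add ~~b):
            (c | ~d): β-rule — branch into c  //  ~d.
              branch 1.2.1.1 (add c):
                ○ open, literals {b=1, c=1}.
              branch 1.2.1.2 (add ~d):
                ○ open, literals {b=1, d=0}.
          branch 1.2.2 (add b):
            (c | ~d): β-rule — branch into c  //  ~d.
              branch 1.2.2.1 (add c):
                ○ open, literals {b=1, c=1}.
              branch 1.2.2.2 (add ~d):
                ○ open, literals {b=1, d=0}.
  branch 2 (add ((~f -> c) -> (c <-> d))):
    ((~f -> c) -> (c <-> d)): β-rule — branch into ~(~f -> c)  //  (c <-> d).
      branch 2.1 (add ~(~f -> c)):
        ~(~f -> c): α-rule — add ~f, ~c.
        ○ open, literals {c=0, f=0}.
      branch 2.2 (add (c <-> d)):
        (c <-> d): β-rule — branch into c, d  //  ~c, ~d.
          branch 2.2.1 (add c, d):
            ○ open, literals {c=1, d=1}.
          branch 2.2.2 (add ~c, ~d):
            ○ open, literals {c=0, d=0}.
0 branches closed, 10 open.
Each open branch fixes some atoms; the unmentioned ones are free. Counting distinct full assignments: branch {e=1, f=0} (d, b, a, c) contributes 16 new; branch {b=1, e=1} (d, a, c, f) contributes 8 new; branch {b=0, e=0, f=1} (d, a, c) contributes 8 new; branch {b=1, c=1} (d, a, f, e) contributes 8 new; branch {b=1, d=0} (a, c, f, e) contributes 4 new; branch {b=1, c=1} (d, a, f, e) contributes 0 new; branch {b=1, d=0} (a, c, f, e) contributes 0 new; branch {c=0, f=0} (d, b, a, e) contributes 6 new; branch {c=1, d=1} (b, a, f, e) contributes 4 new; branch {c=0, d=0} (b, a, f, e) contributes 2 new. Total: 56.

56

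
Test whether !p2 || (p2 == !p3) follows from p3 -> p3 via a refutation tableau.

No

Initial set: {(p3 -> p3); !(!p2 || (p2 == !p3))}.
!(!p2 || (p2 == !p3)): α-rule — add !!p2, !(p2 == !p3).
(p3 -> p3): β-rule — branch into !p3  //  p3.
  branch 1 (add !p3):
    !(p2 == !p3): β-rule — branch into p2, !!p3  //  !p2, !p3.
      branch 1.1 (add p2, !!p3):
        × closes — contains both p3 and !p3.
      branch 1.2 (add !p2, !p3):
        × closes — contains both p2 and !p2.
  branch 2 (add p3):
    !(p2 == !p3): β-rule — branch into p2, !!p3  //  !p2, !p3.
      branch 2.1 (add p2, !!p3):
        ○ open, literals {p2=T, p3=T}.
      branch 2.2 (add !p2, !p3):
        × closes — contains both p2 and !p2.
3 branches closed, 1 open.
An open branch gives a countermodel: p2=T, p3=T (unmentioned atoms arbitrary); the premises hold there but the conclusion fails.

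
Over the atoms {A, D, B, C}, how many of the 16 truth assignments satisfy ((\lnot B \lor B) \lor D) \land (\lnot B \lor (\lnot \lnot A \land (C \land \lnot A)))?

Initial set: {T (((\lnot B \lor B) \lor D) \land (\lnot B \lor (\lnot \lnot A \land (C \land \lnot A))))}.
T (((\lnot B \lor B) \lor D) \land (\lnot B \lor (\lnot \lnot A \land (C \land \lnot A)))): α-rule — add T ((\lnot B \lor B) \lor D), T (\lnot B \lor (\lnot \lnot A \land (C \land \lnot A))).
T ((\lnot B \lor B) \lor D): β-rule — branch into T (\lnot B \lor B)  //  T D.
  branch 1 (add T (\lnot B \lor B)):
    T (\lnot B \lor (\lnot \lnot A \land (C \land \lnot A))): β-rule — branch into T \lnot B  //  T (\lnot \lnot A \land (C \land \lnot A)).
      branch 1.1 (add T \lnot B):
        T (\lnot B \lor B): β-rule — branch into T \lnot B  //  T B.
          branch 1.1.1 (add T \lnot B):
            ○ open, literals {B=F}.
          branch 1.1.2 (add T B):
            × closes — contains both B and \lnot B.
      branch 1.2 (add T (\lnot \lnot A \land (C \land \lnot A))):
        T (\lnot \lnot A \land (C \land \lnot A)): α-rule — add T \lnot \lnot A, T (C \land \lnot A).
        T \lnot \lnot A: drop double negation, giving T A.
        T (C \land \lnot A): α-rule — add T C, T \lnot A.
        × closes — contains both A and \lnot A.
  branch 2 (add T D):
    T (\lnot B \lor (\lnot \lnot A \land (C \land \lnot A))): β-rule — branch into T \lnot B  //  T (\lnot \lnot A \land (C \land \lnot A)).
      branch 2.1 (add T \lnot B):
        ○ open, literals {B=F, D=T}.
      branch 2.2 (add T (\lnot \lnot A \land (C \land \lnot A))):
        T (\lnot \lnot A \land (C \land \lnot A)): α-rule — add T \lnot \lnot A, T (C \land \lnot A).
        T \lnot \lnot A: drop double negation, giving T A.
        T (C \land \lnot A): α-rule — add T C, T \lnot A.
        × closes — contains both A and \lnot A.
3 branches closed, 2 open.
Each open branch fixes some atoms; the unmentioned ones are free. Counting distinct full assignments: branch {B=F} (A, D, C) contributes 8 new; branch {B=F, D=T} (A, C) contributes 0 new. Total: 8.

8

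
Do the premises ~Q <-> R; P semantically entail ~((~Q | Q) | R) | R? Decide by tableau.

Initial set: {(~Q <-> R); P; ~(~((~Q | Q) | R) | R)}.
~(~((~Q | Q) | R) | R): α-rule — add ~~((~Q | Q) | R), ~R.
(~Q <-> R): β-rule — branch into ~Q, R  //  ~~Q, ~R.
  branch 1 (add ~Q, R):
    × closes — contains both R and ~R.
  branch 2 (add ~~Q, ~R):
    ~~((~Q | Q) | R): β-rule — branch into (~Q | Q)  //  R.
      branch 2.1 (add (~Q | Q)):
        (~Q | Q): β-rule — branch into ~Q  //  Q.
          branch 2.1.1 (add ~Q):
            × closes — contains both Q and ~Q.
          branch 2.1.2 (add Q):
            ○ open, literals {P=true, Q=true, R=false}.
      branch 2.2 (add R):
        × closes — contains both R and ~R.
3 branches closed, 1 open.
An open branch gives a countermodel: P=true, Q=true, R=false (unmentioned atoms arbitrary); the premises hold there but the conclusion fails.

No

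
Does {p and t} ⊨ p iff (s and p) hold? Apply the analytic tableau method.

Initial set: {(p and t); not (p iff (s and p))}.
(p and t): α-rule — add p, t.
not (p iff (s and p)): β-rule — branch into p, not (s and p)  //  not p, (s and p).
  branch 1 (add p, not (s and p)):
    not (s and p): β-rule — branch into not s  //  not p.
      branch 1.1 (add not s):
        ○ open, literals {p=true, s=false, t=true}.
      branch 1.2 (add not p):
        × closes — contains both p and not p.
  branch 2 (add not p, (s and p)):
    × closes — contains both p and not p.
2 branches closed, 1 open.
An open branch gives a countermodel: p=true, s=false, t=true (unmentioned atoms arbitrary); the premises hold there but the conclusion fails.

No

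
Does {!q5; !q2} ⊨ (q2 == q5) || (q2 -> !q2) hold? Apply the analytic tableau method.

Initial set: {!q5; !q2; !((q2 == q5) || (q2 -> !q2))}.
!((q2 == q5) || (q2 -> !q2)): α-rule — add !(q2 == q5), !(q2 -> !q2).
!(q2 -> !q2): α-rule — add q2, !!q2.
× closes — contains both q2 and !q2.
All 1 branch closes.
Every branch closed, so the premises entail the conclusion.

Yes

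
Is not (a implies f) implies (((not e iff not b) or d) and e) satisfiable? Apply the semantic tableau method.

Initial set: {(not (a implies f) implies (((not e iff not b) or d) and e))}.
(not (a implies f) implies (((not e iff not b) or d) and e)): β-rule — branch into not not (a implies f)  //  (((not e iff not b) or d) and e).
  branch 1 (add not not (a implies f)):
    not not (a implies f): β-rule — branch into not a  //  f.
      branch 1.1 (add not a):
        ○ open, literals {a=0}.
      branch 1.2 (add f):
        ○ open, literals {f=1}.
  branch 2 (add (((not e iff not b) or d) and e)):
    (((not e iff not b) or d) and e): α-rule — add ((not e iff not b) or d), e.
    ((not e iff not b) or d): β-rule — branch into (not e iff not b)  //  d.
      branch 2.1 (add (not e iff not b)):
        (not e iff not b): β-rule — branch into not e, not b  //  not not e, not not b.
          branch 2.1.1 (add not e, not b):
            × closes — contains both e and not e.
          branch 2.1.2 (add not not e, not not b):
            ○ open, literals {b=1, e=1}.
      branch 2.2 (add d):
        ○ open, literals {d=1, e=1}.
1 branch closed, 4 open.
An open branch gives a satisfying assignment: a=0.

Satisfiable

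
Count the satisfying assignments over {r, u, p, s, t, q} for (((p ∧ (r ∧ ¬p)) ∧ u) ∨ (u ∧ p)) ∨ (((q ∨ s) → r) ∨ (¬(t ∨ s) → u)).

62

Initial set: {((((p ∧ (r ∧ ¬p)) ∧ u) ∨ (u ∧ p)) ∨ (((q ∨ s) → r) ∨ (¬(t ∨ s) → u)))}.
((((p ∧ (r ∧ ¬p)) ∧ u) ∨ (u ∧ p)) ∨ (((q ∨ s) → r) ∨ (¬(t ∨ s) → u))): β-rule — branch into (((p ∧ (r ∧ ¬p)) ∧ u) ∨ (u ∧ p))  //  (((q ∨ s) → r) ∨ (¬(t ∨ s) → u)).
  branch 1 (add (((p ∧ (r ∧ ¬p)) ∧ u) ∨ (u ∧ p))):
    (((p ∧ (r ∧ ¬p)) ∧ u) ∨ (u ∧ p)): β-rule — branch into ((p ∧ (r ∧ ¬p)) ∧ u)  //  (u ∧ p).
      branch 1.1 (add ((p ∧ (r ∧ ¬p)) ∧ u)):
        ((p ∧ (r ∧ ¬p)) ∧ u): α-rule — add (p ∧ (r ∧ ¬p)), u.
        (p ∧ (r ∧ ¬p)): α-rule — add p, (r ∧ ¬p).
        (r ∧ ¬p): α-rule — add r, ¬p.
        × closes — contains both p and ¬p.
      branch 1.2 (add (u ∧ p)):
        (u ∧ p): α-rule — add u, p.
        ○ open, literals {p=T, u=T}.
  branch 2 (add (((q ∨ s) → r) ∨ (¬(t ∨ s) → u))):
    (((q ∨ s) → r) ∨ (¬(t ∨ s) → u)): β-rule — branch into ((q ∨ s) → r)  //  (¬(t ∨ s) → u).
      branch 2.1 (add ((q ∨ s) → r)):
        ((q ∨ s) → r): β-rule — branch into ¬(q ∨ s)  //  r.
          branch 2.1.1 (add ¬(q ∨ s)):
            ¬(q ∨ s): α-rule — add ¬q, ¬s.
            ○ open, literals {q=F, s=F}.
          branch 2.1.2 (add r):
            ○ open, literals {r=T}.
      branch 2.2 (add (¬(t ∨ s) → u)):
        (¬(t ∨ s) → u): β-rule — branch into ¬¬(t ∨ s)  //  u.
          branch 2.2.1 (add ¬¬(t ∨ s)):
            ¬¬(t ∨ s): β-rule — branch into t  //  s.
              branch 2.2.1.1 (add t):
                ○ open, literals {t=T}.
              branch 2.2.1.2 (add s):
                ○ open, literals {s=T}.
          branch 2.2.2 (add u):
            ○ open, literals {u=T}.
1 branch closed, 6 open.
Each open branch fixes some atoms; the unmentioned ones are free. Counting distinct full assignments: branch {p=T, u=T} (r, s, t, q) contributes 16 new; branch {q=F, s=F} (r, u, p, t) contributes 12 new; branch {r=T} (u, p, s, t, q) contributes 18 new; branch {t=T} (r, u, p, s, q) contributes 9 new; branch {s=T} (r, u, p, t, q) contributes 6 new; branch {u=T} (r, p, s, t, q) contributes 1 new. Total: 62.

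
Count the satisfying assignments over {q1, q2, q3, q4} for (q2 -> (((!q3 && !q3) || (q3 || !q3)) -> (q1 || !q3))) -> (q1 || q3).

12

Initial set: {((q2 -> (((!q3 && !q3) || (q3 || !q3)) -> (q1 || !q3))) -> (q1 || q3))}.
((q2 -> (((!q3 && !q3) || (q3 || !q3)) -> (q1 || !q3))) -> (q1 || q3)): β-rule — branch into !(q2 -> (((!q3 && !q3) || (q3 || !q3)) -> (q1 || !q3)))  //  (q1 || q3).
  branch 1 (add !(q2 -> (((!q3 && !q3) || (q3 || !q3)) -> (q1 || !q3)))):
    !(q2 -> (((!q3 && !q3) || (q3 || !q3)) -> (q1 || !q3))): α-rule — add q2, !(((!q3 && !q3) || (q3 || !q3)) -> (q1 || !q3)).
    !(((!q3 && !q3) || (q3 || !q3)) -> (q1 || !q3)): α-rule — add ((!q3 && !q3) || (q3 || !q3)), !(q1 || !q3).
    !(q1 || !q3): α-rule — add !q1, !!q3.
    ((!q3 && !q3) || (q3 || !q3)): β-rule — branch into (!q3 && !q3)  //  (q3 || !q3).
      branch 1.1 (add (!q3 && !q3)):
        (!q3 && !q3): α-rule — add !q3, !q3.
        × closes — contains both q3 and !q3.
      branch 1.2 (add (q3 || !q3)):
        (q3 || !q3): β-rule — branch into q3  //  !q3.
          branch 1.2.1 (add q3):
            ○ open, literals {q1=0, q2=1, q3=1}.
          branch 1.2.2 (add !q3):
            × closes — contains both q3 and !q3.
  branch 2 (add (q1 || q3)):
    (q1 || q3): β-rule — branch into q1  //  q3.
      branch 2.1 (add q1):
        ○ open, literals {q1=1}.
      branch 2.2 (add q3):
        ○ open, literals {q3=1}.
2 branches closed, 3 open.
Each open branch fixes some atoms; the unmentioned ones are free. Counting distinct full assignments: branch {q1=0, q2=1, q3=1} (q4) contributes 2 new; branch {q1=1} (q2, q3, q4) contributes 8 new; branch {q3=1} (q1, q2, q4) contributes 2 new. Total: 12.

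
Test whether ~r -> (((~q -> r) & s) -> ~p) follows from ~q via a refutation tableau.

Initial set: {~q; ~(~r -> (((~q -> r) & s) -> ~p))}.
~(~r -> (((~q -> r) & s) -> ~p)): α-rule — add ~r, ~(((~q -> r) & s) -> ~p).
~(((~q -> r) & s) -> ~p): α-rule — add ((~q -> r) & s), ~~p.
((~q -> r) & s): α-rule — add (~q -> r), s.
(~q -> r): β-rule — branch into ~~q  //  r.
  branch 1 (add ~~q):
    × closes — contains both q and ~q.
  branch 2 (add r):
    × closes — contains both r and ~r.
All 2 branches close.
Every branch closed, so the premises entail the conclusion.

Yes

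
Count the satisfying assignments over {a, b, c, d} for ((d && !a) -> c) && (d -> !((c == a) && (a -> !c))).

Initial set: {(((d && !a) -> c) && (d -> !((c == a) && (a -> !c))))}.
(((d && !a) -> c) && (d -> !((c == a) && (a -> !c)))): α-rule — add ((d && !a) -> c), (d -> !((c == a) && (a -> !c))).
((d && !a) -> c): β-rule — branch into !(d && !a)  //  c.
  branch 1 (add !(d && !a)):
    (d -> !((c == a) && (a -> !c))): β-rule — branch into !d  //  !((c == a) && (a -> !c)).
      branch 1.1 (add !d):
        !(d && !a): β-rule — branch into !d  //  !!a.
          branch 1.1.1 (add !d):
            ○ open, literals {d=false}.
          branch 1.1.2 (add !!a):
            ○ open, literals {a=true, d=false}.
      branch 1.2 (add !((c == a) && (a -> !c))):
        !(d && !a): β-rule — branch into !d  //  !!a.
          branch 1.2.1 (add !d):
            !((c == a) && (a -> !c)): β-rule — branch into !(c == a)  //  !(a -> !c).
              branch 1.2.1.1 (add !(c == a)):
                !(c == a): β-rule — branch into c, !a  //  !c, a.
                  branch 1.2.1.1.1 (add c, !a):
                    ○ open, literals {a=false, c=true, d=false}.
                  branch 1.2.1.1.2 (add !c, a):
                    ○ open, literals {a=true, c=false, d=false}.
              branch 1.2.1.2 (add !(a -> !c)):
                !(a -> !c): α-rule — add a, !!c.
                ○ open, literals {a=true, c=true, d=false}.
          branch 1.2.2 (add !!a):
            !((c == a) && (a -> !c)): β-rule — branch into !(c == a)  //  !(a -> !c).
              branch 1.2.2.1 (add !(c == a)):
                !(c == a): β-rule — branch into c, !a  //  !c, a.
                  branch 1.2.2.1.1 (add c, !a):
                    × closes — contains both a and !a.
                  branch 1.2.2.1.2 (add !c, a):
                    ○ open, literals {a=true, c=false}.
              branch 1.2.2.2 (add !(a -> !c)):
                !(a -> !c): α-rule — add a, !!c.
                ○ open, literals {a=true, c=true}.
  branch 2 (add c):
    (d -> !((c == a) && (a -> !c))): β-rule — branch into !d  //  !((c == a) && (a -> !c)).
      branch 2.1 (add !d):
        ○ open, literals {c=true, d=false}.
      branch 2.2 (add !((c == a) && (a -> !c))):
        !((c == a) && (a -> !c)): β-rule — branch into !(c == a)  //  !(a -> !c).
          branch 2.2.1 (add !(c == a)):
            !(c == a): β-rule — branch into c, !a  //  !c, a.
              branch 2.2.1.1 (add c, !a):
                ○ open, literals {a=false, c=true}.
              branch 2.2.1.2 (add !c, a):
                × closes — contains both c and !c.
          branch 2.2.2 (add !(a -> !c)):
            !(a -> !c): α-rule — add a, !!c.
            ○ open, literals {a=true, c=true}.
2 branches closed, 10 open.
Each open branch fixes some atoms; the unmentioned ones are free. Counting distinct full assignments: branch {d=false} (a, b, c) contributes 8 new; branch {a=true, d=false} (b, c) contributes 0 new; branch {a=false, c=true, d=false} (b) contributes 0 new; branch {a=true, c=false, d=false} (b) contributes 0 new; branch {a=true, c=true, d=false} (b) contributes 0 new; branch {a=true, c=false} (b, d) contributes 2 new; branch {a=true, c=true} (b, d) contributes 2 new; branch {c=true, d=false} (a, b) contributes 0 new; branch {a=false, c=true} (b, d) contributes 2 new; branch {a=true, c=true} (b, d) contributes 0 new. Total: 14.

14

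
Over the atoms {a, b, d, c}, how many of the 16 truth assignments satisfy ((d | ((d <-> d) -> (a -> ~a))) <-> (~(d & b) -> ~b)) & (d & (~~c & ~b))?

2

Initial set: {(((d | ((d <-> d) -> (a -> ~a))) <-> (~(d & b) -> ~b)) & (d & (~~c & ~b)))}.
(((d | ((d <-> d) -> (a -> ~a))) <-> (~(d & b) -> ~b)) & (d & (~~c & ~b))): α-rule — add ((d | ((d <-> d) -> (a -> ~a))) <-> (~(d & b) -> ~b)), (d & (~~c & ~b)).
(d & (~~c & ~b)): α-rule — add d, (~~c & ~b).
(~~c & ~b): α-rule — add ~~c, ~b.
~~c: drop double negation, giving c.
((d | ((d <-> d) -> (a -> ~a))) <-> (~(d & b) -> ~b)): β-rule — branch into (d | ((d <-> d) -> (a -> ~a))), (~(d & b) -> ~b)  //  ~(d | ((d <-> d) -> (a -> ~a))), ~(~(d & b) -> ~b).
  branch 1 (add (d | ((d <-> d) -> (a -> ~a))), (~(d & b) -> ~b)):
    (d | ((d <-> d) -> (a -> ~a))): β-rule — branch into d  //  ((d <-> d) -> (a -> ~a)).
      branch 1.1 (add d):
        (~(d & b) -> ~b): β-rule — branch into ~~(d & b)  //  ~b.
          branch 1.1.1 (add ~~(d & b)):
            ~~(d & b): α-rule — add d, b.
            × closes — contains both b and ~b.
          branch 1.1.2 (add ~b):
            ○ open, literals {b=F, c=T, d=T}.
      branch 1.2 (add ((d <-> d) -> (a -> ~a))):
        (~(d & b) -> ~b): β-rule — branch into ~~(d & b)  //  ~b.
          branch 1.2.1 (add ~~(d & b)):
            ~~(d & b): α-rule — add d, b.
            × closes — contains both b and ~b.
          branch 1.2.2 (add ~b):
            ((d <-> d) -> (a -> ~a)): β-rule — branch into ~(d <-> d)  //  (a -> ~a).
              branch 1.2.2.1 (add ~(d <-> d)):
                ~(d <-> d): β-rule — branch into d, ~d  //  ~d, d.
                  branch 1.2.2.1.1 (add d, ~d):
                    × closes — contains both d and ~d.
                  branch 1.2.2.1.2 (add ~d, d):
                    × closes — contains both d and ~d.
              branch 1.2.2.2 (add (a -> ~a)):
                (a -> ~a): β-rule — branch into ~a  //  ~a.
                  branch 1.2.2.2.1 (add ~a):
                    ○ open, literals {a=F, b=F, c=T, d=T}.
                  branch 1.2.2.2.2 (add ~a):
                    ○ open, literals {a=F, b=F, c=T, d=T}.
  branch 2 (add ~(d | ((d <-> d) -> (a -> ~a))), ~(~(d & b) -> ~b)):
    ~(d | ((d <-> d) -> (a -> ~a))): α-rule — add ~d, ~((d <-> d) -> (a -> ~a)).
    × closes — contains both d and ~d.
5 branches closed, 3 open.
Each open branch fixes some atoms; the unmentioned ones are free. Counting distinct full assignments: branch {b=F, c=T, d=T} (a) contributes 2 new; branch {a=F, b=F, c=T, d=T} (none free) contributes 0 new; branch {a=F, b=F, c=T, d=T} (none free) contributes 0 new. Total: 2.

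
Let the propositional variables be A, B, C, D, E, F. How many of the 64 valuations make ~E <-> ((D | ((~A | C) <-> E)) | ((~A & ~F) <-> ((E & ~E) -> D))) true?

Initial set: {(~E <-> ((D | ((~A | C) <-> E)) | ((~A & ~F) <-> ((E & ~E) -> D))))}.
(~E <-> ((D | ((~A | C) <-> E)) | ((~A & ~F) <-> ((E & ~E) -> D)))): β-rule — branch into ~E, ((D | ((~A | C) <-> E)) | ((~A & ~F) <-> ((E & ~E) -> D)))  //  ~~E, ~((D | ((~A | C) <-> E)) | ((~A & ~F) <-> ((E & ~E) -> D))).
  branch 1 (add ~E, ((D | ((~A | C) <-> E)) | ((~A & ~F) <-> ((E & ~E) -> D)))):
    ((D | ((~A | C) <-> E)) | ((~A & ~F) <-> ((E & ~E) -> D))): β-rule — branch into (D | ((~A | C) <-> E))  //  ((~A & ~F) <-> ((E & ~E) -> D)).
      branch 1.1 (add (D | ((~A | C) <-> E))):
        (D | ((~A | C) <-> E)): β-rule — branch into D  //  ((~A | C) <-> E).
          branch 1.1.1 (add D):
            ○ open, literals {D=T, E=F}.
          branch 1.1.2 (add ((~A | C) <-> E)):
            ((~A | C) <-> E): β-rule — branch into (~A | C), E  //  ~(~A | C), ~E.
              branch 1.1.2.1 (add (~A | C), E):
                × closes — contains both E and ~E.
              branch 1.1.2.2 (add ~(~A | C), ~E):
                ~(~A | C): α-rule — add ~~A, ~C.
                ○ open, literals {A=T, C=F, E=F}.
      branch 1.2 (add ((~A & ~F) <-> ((E & ~E) -> D))):
        ((~A & ~F) <-> ((E & ~E) -> D)): β-rule — branch into (~A & ~F), ((E & ~E) -> D)  //  ~(~A & ~F), ~((E & ~E) -> D).
          branch 1.2.1 (add (~A & ~F), ((E & ~E) -> D)):
            (~A & ~F): α-rule — add ~A, ~F.
            ((E & ~E) -> D): β-rule — branch into ~(E & ~E)  //  D.
              branch 1.2.1.1 (add ~(E & ~E)):
                ~(E & ~E): β-rule — branch into ~E  //  ~~E.
                  branch 1.2.1.1.1 (add ~E):
                    ○ open, literals {A=F, E=F, F=F}.
                  branch 1.2.1.1.2 (add ~~E):
                    × closes — contains both E and ~E.
              branch 1.2.1.2 (add D):
                ○ open, literals {A=F, D=T, E=F, F=F}.
          branch 1.2.2 (add ~(~A & ~F), ~((E & ~E) -> D)):
            ~((E & ~E) -> D): α-rule — add (E & ~E), ~D.
            (E & ~E): α-rule — add E, ~E.
            × closes — contains both E and ~E.
  branch 2 (add ~~E, ~((D | ((~A | C) <-> E)) | ((~A & ~F) <-> ((E & ~E) -> D)))):
    ~((D | ((~A | C) <-> E)) | ((~A & ~F) <-> ((E & ~E) -> D))): α-rule — add ~(D | ((~A | C) <-> E)), ~((~A & ~F) <-> ((E & ~E) -> D)).
    ~(D | ((~A | C) <-> E)): α-rule — add ~D, ~((~A | C) <-> E).
    ~((~A & ~F) <-> ((E & ~E) -> D)): β-rule — branch into (~A & ~F), ~((E & ~E) -> D)  //  ~(~A & ~F), ((E & ~E) -> D).
      branch 2.1 (add (~A & ~F), ~((E & ~E) -> D)):
        (~A & ~F): α-rule — add ~A, ~F.
        ~((E & ~E) -> D): α-rule — add (E & ~E), ~D.
        (E & ~E): α-rule — add E, ~E.
        × closes — contains both E and ~E.
      branch 2.2 (add ~(~A & ~F), ((E & ~E) -> D)):
        ~((~A | C) <-> E): β-rule — branch into (~A | C), ~E  //  ~(~A | C), E.
          branch 2.2.1 (add (~A | C), ~E):
            × closes — contains both E and ~E.
          branch 2.2.2 (add ~(~A | C), E):
            ~(~A | C): α-rule — add ~~A, ~C.
            ~(~A & ~F): β-rule — branch into ~~A  //  ~~F.
              branch 2.2.2.1 (add ~~A):
                ((E & ~E) -> D): β-rule — branch into ~(E & ~E)  //  D.
                  branch 2.2.2.1.1 (add ~(E & ~E)):
                    ~(E & ~E): β-rule — branch into ~E  //  ~~E.
                      branch 2.2.2.1.1.1 (add ~E):
                        × closes — contains both E and ~E.
                      branch 2.2.2.1.1.2 (add ~~E):
                        ○ open, literals {A=T, C=F, D=F, E=T}.
                  branch 2.2.2.1.2 (add D):
                    × closes — contains both D and ~D.
              branch 2.2.2.2 (add ~~F):
                ((E & ~E) -> D): β-rule — branch into ~(E & ~E)  //  D.
                  branch 2.2.2.2.1 (add ~(E & ~E)):
                    ~(E & ~E): β-rule — branch into ~E  //  ~~E.
                      branch 2.2.2.2.1.1 (add ~E):
                        × closes — contains both E and ~E.
                      branch 2.2.2.2.1.2 (add ~~E):
                        ○ open, literals {A=T, C=F, D=F, E=T, F=T}.
                  branch 2.2.2.2.2 (add D):
                    × closes — contains both D and ~D.
9 branches closed, 6 open.
Each open branch fixes some atoms; the unmentioned ones are free. Counting distinct full assignments: branch {D=T, E=F} (A, B, C, F) contributes 16 new; branch {A=T, C=F, E=F} (B, D, F) contributes 4 new; branch {A=F, E=F, F=F} (B, C, D) contributes 4 new; branch {A=F, D=T, E=F, F=F} (B, C) contributes 0 new; branch {A=T, C=F, D=F, E=T} (B, F) contributes 4 new; branch {A=T, C=F, D=F, E=T, F=T} (B) contributes 0 new. Total: 28.

28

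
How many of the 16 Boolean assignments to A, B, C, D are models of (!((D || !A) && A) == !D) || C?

Initial set: {((!((D || !A) && A) == !D) || C)}.
((!((D || !A) && A) == !D) || C): β-rule — branch into (!((D || !A) && A) == !D)  //  C.
  branch 1 (add (!((D || !A) && A) == !D)):
    (!((D || !A) && A) == !D): β-rule — branch into !((D || !A) && A), !D  //  !!((D || !A) && A), !!D.
      branch 1.1 (add !((D || !A) && A), !D):
        !((D || !A) && A): β-rule — branch into !(D || !A)  //  !A.
          branch 1.1.1 (add !(D || !A)):
            !(D || !A): α-rule — add !D, !!A.
            ○ open, literals {A=T, D=F}.
          branch 1.1.2 (add !A):
            ○ open, literals {A=F, D=F}.
      branch 1.2 (add !!((D || !A) && A), !!D):
        !!((D || !A) && A): α-rule — add (D || !A), A.
        (D || !A): β-rule — branch into D  //  !A.
          branch 1.2.1 (add D):
            ○ open, literals {A=T, D=T}.
          branch 1.2.2 (add !A):
            × closes — contains both A and !A.
  branch 2 (add C):
    ○ open, literals {C=T}.
1 branch closed, 4 open.
Each open branch fixes some atoms; the unmentioned ones are free. Counting distinct full assignments: branch {A=T, D=F} (B, C) contributes 4 new; branch {A=F, D=F} (B, C) contributes 4 new; branch {A=T, D=T} (B, C) contributes 4 new; branch {C=T} (A, B, D) contributes 2 new. Total: 14.

14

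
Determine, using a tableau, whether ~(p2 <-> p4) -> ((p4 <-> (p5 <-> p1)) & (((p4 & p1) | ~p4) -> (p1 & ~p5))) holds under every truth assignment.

Assume the negation and expand:
Initial set: {F (~(p2 <-> p4) -> ((p4 <-> (p5 <-> p1)) & (((p4 & p1) | ~p4) -> (p1 & ~p5))))}.
F (~(p2 <-> p4) -> ((p4 <-> (p5 <-> p1)) & (((p4 & p1) | ~p4) -> (p1 & ~p5)))): α-rule — add T ~(p2 <-> p4), F ((p4 <-> (p5 <-> p1)) & (((p4 & p1) | ~p4) -> (p1 & ~p5))).
T ~(p2 <-> p4): β-rule — branch into T p2, F p4  //  F p2, T p4.
  branch 1 (add T p2, F p4):
    F ((p4 <-> (p5 <-> p1)) & (((p4 & p1) | ~p4) -> (p1 & ~p5))): β-rule — branch into F (p4 <-> (p5 <-> p1))  //  F (((p4 & p1) | ~p4) -> (p1 & ~p5)).
      branch 1.1 (add F (p4 <-> (p5 <-> p1))):
        F (p4 <-> (p5 <-> p1)): β-rule — branch into T p4, F (p5 <-> p1)  //  F p4, T (p5 <-> p1).
          branch 1.1.1 (add T p4, F (p5 <-> p1)):
            × closes — contains both p4 and ~p4.
          branch 1.1.2 (add F p4, T (p5 <-> p1)):
            T (p5 <-> p1): β-rule — branch into T p5, T p1  //  F p5, F p1.
              branch 1.1.2.1 (add T p5, T p1):
                ○ open, literals {p1=T, p2=T, p4=F, p5=T}.
              branch 1.1.2.2 (add F p5, F p1):
                ○ open, literals {p1=F, p2=T, p4=F, p5=F}.
      branch 1.2 (add F (((p4 & p1) | ~p4) -> (p1 & ~p5))):
        F (((p4 & p1) | ~p4) -> (p1 & ~p5)): α-rule — add T ((p4 & p1) | ~p4), F (p1 & ~p5).
        T ((p4 & p1) | ~p4): β-rule — branch into T (p4 & p1)  //  T ~p4.
          branch 1.2.1 (add T (p4 & p1)):
            T (p4 & p1): α-rule — add T p4, T p1.
            × closes — contains both p4 and ~p4.
          branch 1.2.2 (add T ~p4):
            F (p1 & ~p5): β-rule — branch into F p1  //  F ~p5.
              branch 1.2.2.1 (add F p1):
                ○ open, literals {p1=F, p2=T, p4=F}.
              branch 1.2.2.2 (add F ~p5):
                ○ open, literals {p2=T, p4=F, p5=T}.
  branch 2 (add F p2, T p4):
    F ((p4 <-> (p5 <-> p1)) & (((p4 & p1) | ~p4) -> (p1 & ~p5))): β-rule — branch into F (p4 <-> (p5 <-> p1))  //  F (((p4 & p1) | ~p4) -> (p1 & ~p5)).
      branch 2.1 (add F (p4 <-> (p5 <-> p1))):
        F (p4 <-> (p5 <-> p1)): β-rule — branch into T p4, F (p5 <-> p1)  //  F p4, T (p5 <-> p1).
          branch 2.1.1 (add T p4, F (p5 <-> p1)):
            F (p5 <-> p1): β-rule — branch into T p5, F p1  //  F p5, T p1.
              branch 2.1.1.1 (add T p5, F p1):
                ○ open, literals {p1=F, p2=F, p4=T, p5=T}.
              branch 2.1.1.2 (add F p5, T p1):
                ○ open, literals {p1=T, p2=F, p4=T, p5=F}.
          branch 2.1.2 (add F p4, T (p5 <-> p1)):
            × closes — contains both p4 and ~p4.
      branch 2.2 (add F (((p4 & p1) | ~p4) -> (p1 & ~p5))):
        F (((p4 & p1) | ~p4) -> (p1 & ~p5)): α-rule — add T ((p4 & p1) | ~p4), F (p1 & ~p5).
        T ((p4 & p1) | ~p4): β-rule — branch into T (p4 & p1)  //  T ~p4.
          branch 2.2.1 (add T (p4 & p1)):
            T (p4 & p1): α-rule — add T p4, T p1.
            F (p1 & ~p5): β-rule — branch into F p1  //  F ~p5.
              branch 2.2.1.1 (add F p1):
                × closes — contains both p1 and ~p1.
              branch 2.2.1.2 (add F ~p5):
                ○ open, literals {p1=T, p2=F, p4=T, p5=T}.
          branch 2.2.2 (add T ~p4):
            × closes — contains both p4 and ~p4.
5 branches closed, 7 open.
An open branch gives a countermodel: p1=T, p2=T, p4=F, p5=T (unmentioned atoms arbitrary); under it the original formula is false.

Not valid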